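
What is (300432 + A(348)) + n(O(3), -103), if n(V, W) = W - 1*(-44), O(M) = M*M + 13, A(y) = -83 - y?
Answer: 299942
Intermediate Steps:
O(M) = 13 + M² (O(M) = M² + 13 = 13 + M²)
n(V, W) = 44 + W (n(V, W) = W + 44 = 44 + W)
(300432 + A(348)) + n(O(3), -103) = (300432 + (-83 - 1*348)) + (44 - 103) = (300432 + (-83 - 348)) - 59 = (300432 - 431) - 59 = 300001 - 59 = 299942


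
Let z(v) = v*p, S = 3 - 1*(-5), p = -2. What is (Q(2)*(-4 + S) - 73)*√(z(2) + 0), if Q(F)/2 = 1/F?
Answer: -138*I ≈ -138.0*I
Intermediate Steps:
S = 8 (S = 3 + 5 = 8)
z(v) = -2*v (z(v) = v*(-2) = -2*v)
Q(F) = 2/F
(Q(2)*(-4 + S) - 73)*√(z(2) + 0) = ((2/2)*(-4 + 8) - 73)*√(-2*2 + 0) = ((2*(½))*4 - 73)*√(-4 + 0) = (1*4 - 73)*√(-4) = (4 - 73)*(2*I) = -138*I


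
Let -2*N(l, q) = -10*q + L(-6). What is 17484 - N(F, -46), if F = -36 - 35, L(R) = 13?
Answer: 35441/2 ≈ 17721.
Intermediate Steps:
F = -71
N(l, q) = -13/2 + 5*q (N(l, q) = -(-10*q + 13)/2 = -(13 - 10*q)/2 = -13/2 + 5*q)
17484 - N(F, -46) = 17484 - (-13/2 + 5*(-46)) = 17484 - (-13/2 - 230) = 17484 - 1*(-473/2) = 17484 + 473/2 = 35441/2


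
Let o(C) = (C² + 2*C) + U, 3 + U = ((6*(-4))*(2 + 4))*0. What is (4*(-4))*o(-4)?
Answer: -80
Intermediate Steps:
U = -3 (U = -3 + ((6*(-4))*(2 + 4))*0 = -3 - 24*6*0 = -3 - 144*0 = -3 + 0 = -3)
o(C) = -3 + C² + 2*C (o(C) = (C² + 2*C) - 3 = -3 + C² + 2*C)
(4*(-4))*o(-4) = (4*(-4))*(-3 + (-4)² + 2*(-4)) = -16*(-3 + 16 - 8) = -16*5 = -80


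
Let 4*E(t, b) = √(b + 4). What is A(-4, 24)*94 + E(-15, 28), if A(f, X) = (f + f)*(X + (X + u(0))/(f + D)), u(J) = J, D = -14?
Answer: -51136/3 + √2 ≈ -17044.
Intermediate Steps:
E(t, b) = √(4 + b)/4 (E(t, b) = √(b + 4)/4 = √(4 + b)/4)
A(f, X) = 2*f*(X + X/(-14 + f)) (A(f, X) = (f + f)*(X + (X + 0)/(f - 14)) = (2*f)*(X + X/(-14 + f)) = 2*f*(X + X/(-14 + f)))
A(-4, 24)*94 + E(-15, 28) = (2*24*(-4)*(-13 - 4)/(-14 - 4))*94 + √(4 + 28)/4 = (2*24*(-4)*(-17)/(-18))*94 + √32/4 = (2*24*(-4)*(-1/18)*(-17))*94 + (4*√2)/4 = -544/3*94 + √2 = -51136/3 + √2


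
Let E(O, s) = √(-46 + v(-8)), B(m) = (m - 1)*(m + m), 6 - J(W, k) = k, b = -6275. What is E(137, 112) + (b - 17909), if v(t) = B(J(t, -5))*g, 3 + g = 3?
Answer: -24184 + I*√46 ≈ -24184.0 + 6.7823*I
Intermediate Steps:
J(W, k) = 6 - k
B(m) = 2*m*(-1 + m) (B(m) = (-1 + m)*(2*m) = 2*m*(-1 + m))
g = 0 (g = -3 + 3 = 0)
v(t) = 0 (v(t) = (2*(6 - 1*(-5))*(-1 + (6 - 1*(-5))))*0 = (2*(6 + 5)*(-1 + (6 + 5)))*0 = (2*11*(-1 + 11))*0 = (2*11*10)*0 = 220*0 = 0)
E(O, s) = I*√46 (E(O, s) = √(-46 + 0) = √(-46) = I*√46)
E(137, 112) + (b - 17909) = I*√46 + (-6275 - 17909) = I*√46 - 24184 = -24184 + I*√46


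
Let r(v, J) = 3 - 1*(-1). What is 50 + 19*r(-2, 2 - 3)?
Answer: 126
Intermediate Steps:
r(v, J) = 4 (r(v, J) = 3 + 1 = 4)
50 + 19*r(-2, 2 - 3) = 50 + 19*4 = 50 + 76 = 126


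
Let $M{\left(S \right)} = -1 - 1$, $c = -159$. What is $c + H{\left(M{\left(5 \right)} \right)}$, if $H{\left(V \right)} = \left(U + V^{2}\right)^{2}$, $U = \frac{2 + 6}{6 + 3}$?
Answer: $- \frac{10943}{81} \approx -135.1$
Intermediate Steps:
$M{\left(S \right)} = -2$
$U = \frac{8}{9} \approx 0.88889$
$H{\left(V \right)} = \left(\frac{8}{9} + V^{2}\right)^{2}$
$c + H{\left(M{\left(5 \right)} \right)} = -159 + \frac{\left(8 + 9 \left(-2\right)^{2}\right)^{2}}{81} = -159 + \frac{\left(8 + 9 \cdot 4\right)^{2}}{81} = -159 + \frac{\left(8 + 36\right)^{2}}{81} = -159 + \frac{44^{2}}{81} = -159 + \frac{1}{81} \cdot 1936 = -159 + \frac{1936}{81} = - \frac{10943}{81}$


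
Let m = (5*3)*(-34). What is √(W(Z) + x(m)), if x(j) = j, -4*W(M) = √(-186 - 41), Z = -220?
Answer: √(-2040 - I*√227)/2 ≈ 0.083394 - 22.583*I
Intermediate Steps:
W(M) = -I*√227/4 (W(M) = -√(-186 - 41)/4 = -I*√227/4)
m = -510 (m = 15*(-34) = -510)
√(W(Z) + x(m)) = √(-I*√227/4 - 510) = √(-510 - I*√227/4)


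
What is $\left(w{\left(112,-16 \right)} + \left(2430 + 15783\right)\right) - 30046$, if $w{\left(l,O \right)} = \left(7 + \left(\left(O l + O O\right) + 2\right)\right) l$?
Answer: $-182857$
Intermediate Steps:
$w{\left(l,O \right)} = l \left(9 + O^{2} + O l\right)$ ($w{\left(l,O \right)} = \left(7 + \left(\left(O l + O^{2}\right) + 2\right)\right) l = \left(7 + \left(\left(O^{2} + O l\right) + 2\right)\right) l = \left(7 + \left(2 + O^{2} + O l\right)\right) l = \left(9 + O^{2} + O l\right) l = l \left(9 + O^{2} + O l\right)$)
$\left(w{\left(112,-16 \right)} + \left(2430 + 15783\right)\right) - 30046 = \left(112 \left(9 + \left(-16\right)^{2} - 1792\right) + \left(2430 + 15783\right)\right) - 30046 = \left(112 \left(9 + 256 - 1792\right) + 18213\right) - 30046 = \left(112 \left(-1527\right) + 18213\right) - 30046 = \left(-171024 + 18213\right) - 30046 = -152811 - 30046 = -182857$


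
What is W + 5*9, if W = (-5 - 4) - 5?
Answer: 31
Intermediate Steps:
W = -14 (W = -9 - 5 = -14)
W + 5*9 = -14 + 5*9 = -14 + 45 = 31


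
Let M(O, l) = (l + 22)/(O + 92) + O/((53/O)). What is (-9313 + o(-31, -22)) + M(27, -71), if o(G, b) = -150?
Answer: -8514141/901 ≈ -9449.7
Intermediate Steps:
M(O, l) = O²/53 + (22 + l)/(92 + O) (M(O, l) = (22 + l)/(92 + O) + O*(O/53) = (22 + l)/(92 + O) + O²/53 = O²/53 + (22 + l)/(92 + O))
(-9313 + o(-31, -22)) + M(27, -71) = (-9313 - 150) + (1166 + 27³ + 53*(-71) + 92*27²)/(53*(92 + 27)) = -9463 + (1/53)*(1166 + 19683 - 3763 + 92*729)/119 = -9463 + (1/53)*(1/119)*(1166 + 19683 - 3763 + 67068) = -9463 + (1/53)*(1/119)*84154 = -9463 + 12022/901 = -8514141/901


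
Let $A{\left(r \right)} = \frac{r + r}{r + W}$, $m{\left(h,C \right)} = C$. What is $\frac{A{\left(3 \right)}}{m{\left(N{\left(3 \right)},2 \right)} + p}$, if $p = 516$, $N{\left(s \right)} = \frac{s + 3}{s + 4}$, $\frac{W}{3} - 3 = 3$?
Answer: $\frac{1}{1813} \approx 0.00055157$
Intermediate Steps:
$W = 18$ ($W = 9 + 3 \cdot 3 = 9 + 9 = 18$)
$N{\left(s \right)} = \frac{3 + s}{4 + s}$
$A{\left(r \right)} = \frac{2 r}{18 + r}$ ($A{\left(r \right)} = \frac{r + r}{r + 18} = \frac{2 r}{18 + r}$)
$\frac{A{\left(3 \right)}}{m{\left(N{\left(3 \right)},2 \right)} + p} = \frac{2 \cdot 3 \frac{1}{18 + 3}}{2 + 516} = \frac{2 \cdot 3 \cdot \frac{1}{21}}{518} = 2 \cdot 3 \cdot \frac{1}{21} \cdot \frac{1}{518} = \frac{2}{7} \cdot \frac{1}{518} = \frac{1}{1813}$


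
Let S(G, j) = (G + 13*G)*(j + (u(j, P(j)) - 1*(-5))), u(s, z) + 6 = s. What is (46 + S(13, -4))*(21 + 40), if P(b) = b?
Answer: -97112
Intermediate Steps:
u(s, z) = -6 + s
S(G, j) = 14*G*(-1 + 2*j) (S(G, j) = (G + 13*G)*(j + ((-6 + j) - 1*(-5))) = (14*G)*(j + ((-6 + j) + 5)) = (14*G)*(j + (-1 + j)) = (14*G)*(-1 + 2*j) = 14*G*(-1 + 2*j))
(46 + S(13, -4))*(21 + 40) = (46 + 14*13*(-1 + 2*(-4)))*(21 + 40) = (46 + 14*13*(-1 - 8))*61 = (46 + 14*13*(-9))*61 = (46 - 1638)*61 = -1592*61 = -97112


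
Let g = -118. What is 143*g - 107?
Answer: -16981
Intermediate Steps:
143*g - 107 = 143*(-118) - 107 = -16874 - 107 = -16981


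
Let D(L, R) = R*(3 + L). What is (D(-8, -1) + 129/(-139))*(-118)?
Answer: -66788/139 ≈ -480.49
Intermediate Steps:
(D(-8, -1) + 129/(-139))*(-118) = (-(3 - 8) + 129/(-139))*(-118) = (-1*(-5) + 129*(-1/139))*(-118) = (5 - 129/139)*(-118) = (566/139)*(-118) = -66788/139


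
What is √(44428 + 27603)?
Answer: √72031 ≈ 268.39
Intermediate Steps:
√(44428 + 27603) = √72031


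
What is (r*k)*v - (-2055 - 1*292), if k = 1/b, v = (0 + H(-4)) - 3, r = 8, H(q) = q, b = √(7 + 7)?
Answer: 2347 - 4*√14 ≈ 2332.0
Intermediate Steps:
b = √14 ≈ 3.7417
v = -7 (v = (0 - 4) - 3 = -4 - 3 = -7)
k = √14/14 (k = 1/(√14) = √14/14 ≈ 0.26726)
(r*k)*v - (-2055 - 1*292) = (8*(√14/14))*(-7) - (-2055 - 1*292) = (4*√14/7)*(-7) - (-2055 - 292) = -4*√14 - 1*(-2347) = -4*√14 + 2347 = 2347 - 4*√14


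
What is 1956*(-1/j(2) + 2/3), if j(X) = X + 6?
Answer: 2119/2 ≈ 1059.5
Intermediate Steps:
j(X) = 6 + X
1956*(-1/j(2) + 2/3) = 1956*(-1/(6 + 2) + 2/3) = 1956*(-1/8 + 2*(⅓)) = 1956*(-1*⅛ + ⅔) = 1956*(-⅛ + ⅔) = 1956*(13/24) = 2119/2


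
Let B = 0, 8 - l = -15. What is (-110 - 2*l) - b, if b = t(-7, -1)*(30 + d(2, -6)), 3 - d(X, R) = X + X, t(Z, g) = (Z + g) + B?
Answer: 76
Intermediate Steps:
l = 23 (l = 8 - 1*(-15) = 8 + 15 = 23)
t(Z, g) = Z + g (t(Z, g) = (Z + g) + 0 = Z + g)
d(X, R) = 3 - 2*X (d(X, R) = 3 - (X + X) = 3 - 2*X)
b = -232 (b = (-7 - 1)*(30 + (3 - 2*2)) = -8*(30 + (3 - 4)) = -8*(30 - 1) = -8*29 = -232)
(-110 - 2*l) - b = (-110 - 2*23) - 1*(-232) = (-110 - 46) + 232 = -156 + 232 = 76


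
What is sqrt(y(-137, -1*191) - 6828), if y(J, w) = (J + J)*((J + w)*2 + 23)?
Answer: sqrt(166614) ≈ 408.18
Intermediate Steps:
y(J, w) = 2*J*(23 + 2*J + 2*w) (y(J, w) = (2*J)*((2*J + 2*w) + 23) = (2*J)*(23 + 2*J + 2*w) = 2*J*(23 + 2*J + 2*w))
sqrt(y(-137, -1*191) - 6828) = sqrt(2*(-137)*(23 + 2*(-137) + 2*(-1*191)) - 6828) = sqrt(2*(-137)*(23 - 274 + 2*(-191)) - 6828) = sqrt(2*(-137)*(23 - 274 - 382) - 6828) = sqrt(2*(-137)*(-633) - 6828) = sqrt(173442 - 6828) = sqrt(166614)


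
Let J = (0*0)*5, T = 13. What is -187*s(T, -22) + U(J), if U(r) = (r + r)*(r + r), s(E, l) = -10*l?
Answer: -41140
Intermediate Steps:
J = 0 (J = 0*5 = 0)
U(r) = 4*r² (U(r) = (2*r)*(2*r) = 4*r²)
-187*s(T, -22) + U(J) = -(-1870)*(-22) + 4*0² = -187*220 + 4*0 = -41140 + 0 = -41140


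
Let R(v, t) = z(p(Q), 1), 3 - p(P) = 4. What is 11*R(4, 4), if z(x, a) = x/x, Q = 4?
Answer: 11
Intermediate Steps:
p(P) = -1 (p(P) = 3 - 1*4 = 3 - 4 = -1)
z(x, a) = 1
R(v, t) = 1
11*R(4, 4) = 11*1 = 11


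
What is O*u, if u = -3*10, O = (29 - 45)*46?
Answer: 22080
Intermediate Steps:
O = -736 (O = -16*46 = -736)
u = -30
O*u = -736*(-30) = 22080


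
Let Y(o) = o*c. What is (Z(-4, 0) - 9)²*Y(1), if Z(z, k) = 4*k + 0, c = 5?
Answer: 405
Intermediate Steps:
Z(z, k) = 4*k
Y(o) = 5*o (Y(o) = o*5 = 5*o)
(Z(-4, 0) - 9)²*Y(1) = (4*0 - 9)²*(5*1) = (0 - 9)²*5 = (-9)²*5 = 81*5 = 405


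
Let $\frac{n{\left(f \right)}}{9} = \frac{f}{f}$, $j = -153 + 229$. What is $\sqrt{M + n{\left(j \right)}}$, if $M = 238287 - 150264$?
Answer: $4 \sqrt{5502} \approx 296.7$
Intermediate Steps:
$j = 76$
$M = 88023$ ($M = 238287 - 150264 = 88023$)
$n{\left(f \right)} = 9$ ($n{\left(f \right)} = 9 \frac{f}{f} = 9 \cdot 1 = 9$)
$\sqrt{M + n{\left(j \right)}} = \sqrt{88023 + 9} = \sqrt{88032} = 4 \sqrt{5502}$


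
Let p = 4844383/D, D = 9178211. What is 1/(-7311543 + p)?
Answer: -9178211/67106879545190 ≈ -1.3677e-7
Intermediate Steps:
p = 4844383/9178211 ≈ 0.52781
1/(-7311543 + p) = 1/(-7311543 + 4844383/9178211) = 1/(-67106879545190/9178211) = -9178211/67106879545190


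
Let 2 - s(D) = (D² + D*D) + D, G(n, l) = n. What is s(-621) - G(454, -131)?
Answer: -771113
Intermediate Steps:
s(D) = 2 - D - 2*D² (s(D) = 2 - ((D² + D*D) + D) = 2 - ((D² + D²) + D) = 2 - (2*D² + D) = 2 - (D + 2*D²) = 2 + (-D - 2*D²) = 2 - D - 2*D²)
s(-621) - G(454, -131) = (2 - 1*(-621) - 2*(-621)²) - 1*454 = (2 + 621 - 2*385641) - 454 = (2 + 621 - 771282) - 454 = -770659 - 454 = -771113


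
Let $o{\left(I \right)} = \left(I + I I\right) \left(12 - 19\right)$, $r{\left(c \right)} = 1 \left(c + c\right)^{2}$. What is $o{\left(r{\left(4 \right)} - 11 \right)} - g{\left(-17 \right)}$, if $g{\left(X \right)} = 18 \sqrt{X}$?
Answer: $-20034 - 18 i \sqrt{17} \approx -20034.0 - 74.216 i$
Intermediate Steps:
$r{\left(c \right)} = 4 c^{2}$ ($r{\left(c \right)} = 1 \left(2 c\right)^{2} = 1 \cdot 4 c^{2} = 4 c^{2}$)
$o{\left(I \right)} = - 7 I - 7 I^{2}$ ($o{\left(I \right)} = \left(I + I^{2}\right) \left(-7\right) = - 7 I - 7 I^{2}$)
$o{\left(r{\left(4 \right)} - 11 \right)} - g{\left(-17 \right)} = - 7 \left(4 \cdot 4^{2} - 11\right) \left(1 + \left(4 \cdot 4^{2} - 11\right)\right) - 18 \sqrt{-17} = - 7 \left(4 \cdot 16 - 11\right) \left(1 + \left(4 \cdot 16 - 11\right)\right) - 18 i \sqrt{17} = - 7 \left(64 - 11\right) \left(1 + \left(64 - 11\right)\right) - 18 i \sqrt{17} = \left(-7\right) 53 \left(1 + 53\right) - 18 i \sqrt{17} = \left(-7\right) 53 \cdot 54 - 18 i \sqrt{17} = -20034 - 18 i \sqrt{17}$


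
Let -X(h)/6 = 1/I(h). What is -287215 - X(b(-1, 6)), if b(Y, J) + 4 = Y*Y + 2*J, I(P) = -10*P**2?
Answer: -38774026/135 ≈ -2.8722e+5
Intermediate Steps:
b(Y, J) = -4 + Y**2 + 2*J (b(Y, J) = -4 + (Y*Y + 2*J) = -4 + (Y**2 + 2*J) = -4 + Y**2 + 2*J)
X(h) = 3/(5*h**2) (X(h) = -6*(-1/(10*h**2)) = -(-3)/(5*h**2) = 3/(5*h**2))
-287215 - X(b(-1, 6)) = -287215 - 3/(5*(-4 + (-1)**2 + 2*6)**2) = -287215 - 3/(5*(-4 + 1 + 12)**2) = -287215 - 3/(5*9**2) = -287215 - 3/(5*81) = -287215 - 1*1/135 = -287215 - 1/135 = -38774026/135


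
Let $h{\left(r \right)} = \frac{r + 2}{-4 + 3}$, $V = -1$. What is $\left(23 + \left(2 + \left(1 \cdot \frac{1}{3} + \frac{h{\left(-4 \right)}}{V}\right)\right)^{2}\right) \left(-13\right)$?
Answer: $- \frac{2704}{9} \approx -300.44$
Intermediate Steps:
$h{\left(r \right)} = -2 - r$ ($h{\left(r \right)} = \frac{2 + r}{-1} = \left(2 + r\right) \left(-1\right) = -2 - r$)
$\left(23 + \left(2 + \left(1 \cdot \frac{1}{3} + \frac{h{\left(-4 \right)}}{V}\right)\right)^{2}\right) \left(-13\right) = \left(23 + \left(2 + \left(1 \cdot \frac{1}{3} + \frac{-2 - -4}{-1}\right)\right)^{2}\right) \left(-13\right) = \left(23 + \left(2 + \left(1 \cdot \frac{1}{3} + \left(-2 + 4\right) \left(-1\right)\right)\right)^{2}\right) \left(-13\right) = \left(23 + \left(2 + \left(\frac{1}{3} + 2 \left(-1\right)\right)\right)^{2}\right) \left(-13\right) = \left(23 + \left(2 + \left(\frac{1}{3} - 2\right)\right)^{2}\right) \left(-13\right) = \left(23 + \left(2 - \frac{5}{3}\right)^{2}\right) \left(-13\right) = \left(23 + \left(\frac{1}{3}\right)^{2}\right) \left(-13\right) = \left(23 + \frac{1}{9}\right) \left(-13\right) = \frac{208}{9} \left(-13\right) = - \frac{2704}{9}$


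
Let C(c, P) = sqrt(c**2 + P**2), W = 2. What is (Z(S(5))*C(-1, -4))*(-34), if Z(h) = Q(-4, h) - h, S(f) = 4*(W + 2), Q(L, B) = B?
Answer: 0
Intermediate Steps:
S(f) = 16 (S(f) = 4*(2 + 2) = 4*4 = 16)
Z(h) = 0 (Z(h) = h - h = 0)
C(c, P) = sqrt(P**2 + c**2)
(Z(S(5))*C(-1, -4))*(-34) = (0*sqrt((-4)**2 + (-1)**2))*(-34) = (0*sqrt(16 + 1))*(-34) = (0*sqrt(17))*(-34) = 0*(-34) = 0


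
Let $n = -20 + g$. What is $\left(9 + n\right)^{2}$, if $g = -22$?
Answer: $1089$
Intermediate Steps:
$n = -42$ ($n = -20 - 22 = -42$)
$\left(9 + n\right)^{2} = \left(9 - 42\right)^{2} = \left(-33\right)^{2} = 1089$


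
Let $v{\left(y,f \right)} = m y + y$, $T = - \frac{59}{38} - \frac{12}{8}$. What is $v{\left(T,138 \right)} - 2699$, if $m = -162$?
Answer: $- \frac{41943}{19} \approx -2207.5$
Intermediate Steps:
$T = - \frac{58}{19}$ ($T = \left(-59\right) \frac{1}{38} - \frac{3}{2} = - \frac{59}{38} - \frac{3}{2} = - \frac{58}{19} \approx -3.0526$)
$v{\left(y,f \right)} = - 161 y$ ($v{\left(y,f \right)} = - 162 y + y = - 161 y$)
$v{\left(T,138 \right)} - 2699 = \left(-161\right) \left(- \frac{58}{19}\right) - 2699 = \frac{9338}{19} - 2699 = - \frac{41943}{19}$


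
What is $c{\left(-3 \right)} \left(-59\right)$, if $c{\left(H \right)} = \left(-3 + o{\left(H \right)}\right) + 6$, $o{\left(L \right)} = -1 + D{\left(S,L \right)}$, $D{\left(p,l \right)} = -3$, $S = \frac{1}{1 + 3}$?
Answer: $59$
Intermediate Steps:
$S = \frac{1}{4} \approx 0.25$
$o{\left(L \right)} = -4$ ($o{\left(L \right)} = -1 - 3 = -4$)
$c{\left(H \right)} = -1$ ($c{\left(H \right)} = \left(-3 - 4\right) + 6 = -7 + 6 = -1$)
$c{\left(-3 \right)} \left(-59\right) = \left(-1\right) \left(-59\right) = 59$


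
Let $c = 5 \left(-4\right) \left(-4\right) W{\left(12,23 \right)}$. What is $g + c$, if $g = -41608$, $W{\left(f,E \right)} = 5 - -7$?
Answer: $-40648$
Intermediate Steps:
$W{\left(f,E \right)} = 12$ ($W{\left(f,E \right)} = 5 + 7 = 12$)
$c = 960$ ($c = 5 \left(-4\right) \left(-4\right) 12 = \left(-20\right) \left(-4\right) 12 = 80 \cdot 12 = 960$)
$g + c = -41608 + 960 = -40648$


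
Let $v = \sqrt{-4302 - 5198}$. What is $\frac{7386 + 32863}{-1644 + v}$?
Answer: $- \frac{16542339}{678059} - \frac{201245 i \sqrt{95}}{1356118} \approx -24.397 - 1.4464 i$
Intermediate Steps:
$v = 10 i \sqrt{95}$ ($v = \sqrt{-9500} = 10 i \sqrt{95} \approx 97.468 i$)
$\frac{7386 + 32863}{-1644 + v} = \frac{7386 + 32863}{-1644 + 10 i \sqrt{95}} = \frac{40249}{-1644 + 10 i \sqrt{95}}$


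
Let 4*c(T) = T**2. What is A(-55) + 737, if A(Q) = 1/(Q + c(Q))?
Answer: 2067289/2805 ≈ 737.00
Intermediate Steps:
c(T) = T**2/4
A(Q) = 1/(Q + Q**2/4)
A(-55) + 737 = 4/(-55*(4 - 55)) + 737 = 4*(-1/55)/(-51) + 737 = 4*(-1/55)*(-1/51) + 737 = 4/2805 + 737 = 2067289/2805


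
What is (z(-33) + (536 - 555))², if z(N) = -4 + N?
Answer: 3136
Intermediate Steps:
(z(-33) + (536 - 555))² = ((-4 - 33) + (536 - 555))² = (-37 - 19)² = (-56)² = 3136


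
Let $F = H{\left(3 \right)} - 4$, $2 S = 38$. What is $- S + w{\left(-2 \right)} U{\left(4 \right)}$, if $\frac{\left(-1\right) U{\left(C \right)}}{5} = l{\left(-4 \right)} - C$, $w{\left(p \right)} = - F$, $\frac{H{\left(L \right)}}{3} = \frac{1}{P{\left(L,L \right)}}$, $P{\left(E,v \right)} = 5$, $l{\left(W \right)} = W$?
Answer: $117$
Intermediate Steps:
$S = 19$ ($S = \frac{1}{2} \cdot 38 = 19$)
$H{\left(L \right)} = \frac{3}{5}$
$F = - \frac{17}{5}$ ($F = \frac{3}{5} - 4 = - \frac{17}{5} \approx -3.4$)
$w{\left(p \right)} = \frac{17}{5}$ ($w{\left(p \right)} = \left(-1\right) \left(- \frac{17}{5}\right) = \frac{17}{5}$)
$U{\left(C \right)} = 20 + 5 C$ ($U{\left(C \right)} = - 5 \left(-4 - C\right) = 20 + 5 C$)
$- S + w{\left(-2 \right)} U{\left(4 \right)} = \left(-1\right) 19 + \frac{17 \left(20 + 5 \cdot 4\right)}{5} = -19 + \frac{17 \left(20 + 20\right)}{5} = -19 + \frac{17}{5} \cdot 40 = -19 + 136 = 117$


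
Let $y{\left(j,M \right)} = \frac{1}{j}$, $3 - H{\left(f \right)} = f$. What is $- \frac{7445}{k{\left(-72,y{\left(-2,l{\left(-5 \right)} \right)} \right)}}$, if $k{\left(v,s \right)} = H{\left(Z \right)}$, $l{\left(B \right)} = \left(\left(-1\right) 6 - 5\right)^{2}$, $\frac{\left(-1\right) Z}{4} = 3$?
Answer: $- \frac{1489}{3} \approx -496.33$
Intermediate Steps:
$Z = -12$ ($Z = \left(-4\right) 3 = -12$)
$H{\left(f \right)} = 3 - f$
$l{\left(B \right)} = 121$ ($l{\left(B \right)} = \left(-6 - 5\right)^{2} = \left(-11\right)^{2} = 121$)
$k{\left(v,s \right)} = 15$ ($k{\left(v,s \right)} = 3 - -12 = 3 + 12 = 15$)
$- \frac{7445}{k{\left(-72,y{\left(-2,l{\left(-5 \right)} \right)} \right)}} = - \frac{7445}{15} = \left(-7445\right) \frac{1}{15} = - \frac{1489}{3}$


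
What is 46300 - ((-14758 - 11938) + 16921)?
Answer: 56075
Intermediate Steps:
46300 - ((-14758 - 11938) + 16921) = 46300 - (-26696 + 16921) = 46300 - 1*(-9775) = 46300 + 9775 = 56075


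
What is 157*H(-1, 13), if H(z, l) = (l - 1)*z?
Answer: -1884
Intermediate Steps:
H(z, l) = z*(-1 + l) (H(z, l) = (-1 + l)*z = z*(-1 + l))
157*H(-1, 13) = 157*(-(-1 + 13)) = 157*(-1*12) = 157*(-12) = -1884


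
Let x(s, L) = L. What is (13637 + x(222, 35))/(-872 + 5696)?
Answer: 1709/603 ≈ 2.8342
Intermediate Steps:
(13637 + x(222, 35))/(-872 + 5696) = (13637 + 35)/(-872 + 5696) = 13672/4824 = 13672*(1/4824) = 1709/603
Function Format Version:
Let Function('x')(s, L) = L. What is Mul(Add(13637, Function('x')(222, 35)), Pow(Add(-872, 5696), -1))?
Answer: Rational(1709, 603) ≈ 2.8342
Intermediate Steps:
Mul(Add(13637, Function('x')(222, 35)), Pow(Add(-872, 5696), -1)) = Mul(Add(13637, 35), Pow(Add(-872, 5696), -1)) = Mul(13672, Pow(4824, -1)) = Mul(13672, Rational(1, 4824)) = Rational(1709, 603)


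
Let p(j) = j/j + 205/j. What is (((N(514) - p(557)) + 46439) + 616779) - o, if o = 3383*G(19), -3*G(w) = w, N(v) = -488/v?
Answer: 294017173493/429447 ≈ 6.8464e+5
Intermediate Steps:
G(w) = -w/3
p(j) = 1 + 205/j
o = -64277/3 (o = 3383*(-1/3*19) = 3383*(-19/3) = -64277/3 ≈ -21426.)
(((N(514) - p(557)) + 46439) + 616779) - o = (((-488/514 - (205 + 557)/557) + 46439) + 616779) - 1*(-64277/3) = (((-488*1/514 - 762/557) + 46439) + 616779) + 64277/3 = (((-244/257 - 1*762/557) + 46439) + 616779) + 64277/3 = (((-244/257 - 762/557) + 46439) + 616779) + 64277/3 = ((-331742/143149 + 46439) + 616779) + 64277/3 = (6647364669/143149 + 616779) + 64277/3 = 94938661740/143149 + 64277/3 = 294017173493/429447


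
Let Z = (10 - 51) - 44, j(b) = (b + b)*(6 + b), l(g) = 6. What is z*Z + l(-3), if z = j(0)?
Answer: 6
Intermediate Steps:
j(b) = 2*b*(6 + b) (j(b) = (2*b)*(6 + b) = 2*b*(6 + b))
z = 0 (z = 2*0*(6 + 0) = 2*0*6 = 0)
Z = -85 (Z = -41 - 44 = -85)
z*Z + l(-3) = 0*(-85) + 6 = 0 + 6 = 6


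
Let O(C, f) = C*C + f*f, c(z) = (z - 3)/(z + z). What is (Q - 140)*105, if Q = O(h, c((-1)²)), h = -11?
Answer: -1890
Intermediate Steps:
c(z) = (-3 + z)/(2*z) (c(z) = (-3 + z)/((2*z)) = (-3 + z)*(1/(2*z)) = (-3 + z)/(2*z))
O(C, f) = C² + f²
Q = 122 (Q = (-11)² + ((-3 + (-1)²)/(2*((-1)²)))² = 121 + ((½)*(-3 + 1)/1)² = 121 + ((½)*1*(-2))² = 121 + (-1)² = 121 + 1 = 122)
(Q - 140)*105 = (122 - 140)*105 = -18*105 = -1890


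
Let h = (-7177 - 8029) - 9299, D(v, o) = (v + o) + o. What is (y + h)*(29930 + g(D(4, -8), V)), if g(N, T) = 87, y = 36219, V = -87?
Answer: 351619138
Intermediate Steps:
D(v, o) = v + 2*o (D(v, o) = (o + v) + o = v + 2*o)
h = -24505 (h = -15206 - 9299 = -24505)
(y + h)*(29930 + g(D(4, -8), V)) = (36219 - 24505)*(29930 + 87) = 11714*30017 = 351619138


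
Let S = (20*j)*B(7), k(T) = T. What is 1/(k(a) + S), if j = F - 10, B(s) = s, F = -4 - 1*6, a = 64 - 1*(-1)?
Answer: -1/2735 ≈ -0.00036563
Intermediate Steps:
a = 65 (a = 64 + 1 = 65)
F = -10 (F = -4 - 6 = -10)
j = -20 (j = -10 - 10 = -20)
S = -2800 (S = (20*(-20))*7 = -400*7 = -2800)
1/(k(a) + S) = 1/(65 - 2800) = 1/(-2735) = -1/2735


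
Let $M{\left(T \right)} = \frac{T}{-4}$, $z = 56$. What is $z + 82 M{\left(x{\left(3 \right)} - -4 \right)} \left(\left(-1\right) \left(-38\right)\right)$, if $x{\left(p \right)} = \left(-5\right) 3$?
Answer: $8625$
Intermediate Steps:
$x{\left(p \right)} = -15$
$M{\left(T \right)} = - \frac{T}{4}$ ($M{\left(T \right)} = T \left(- \frac{1}{4}\right) = - \frac{T}{4}$)
$z + 82 M{\left(x{\left(3 \right)} - -4 \right)} \left(\left(-1\right) \left(-38\right)\right) = 56 + 82 - \frac{-15 - -4}{4} \left(\left(-1\right) \left(-38\right)\right) = 56 + 82 - \frac{-15 + 4}{4} \cdot 38 = 56 + 82 \left(- \frac{1}{4}\right) \left(-11\right) 38 = 56 + 82 \cdot \frac{11}{4} \cdot 38 = 56 + 82 \cdot \frac{209}{2} = 56 + 8569 = 8625$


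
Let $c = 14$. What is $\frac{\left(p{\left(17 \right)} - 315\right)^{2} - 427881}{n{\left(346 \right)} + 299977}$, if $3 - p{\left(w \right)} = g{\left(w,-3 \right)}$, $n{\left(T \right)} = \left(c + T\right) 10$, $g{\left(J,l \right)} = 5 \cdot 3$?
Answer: $- \frac{320952}{303577} \approx -1.0572$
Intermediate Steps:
$g{\left(J,l \right)} = 15$
$n{\left(T \right)} = 140 + 10 T$ ($n{\left(T \right)} = \left(14 + T\right) 10 = 140 + 10 T$)
$p{\left(w \right)} = -12$ ($p{\left(w \right)} = 3 - 15 = -12$)
$\frac{\left(p{\left(17 \right)} - 315\right)^{2} - 427881}{n{\left(346 \right)} + 299977} = \frac{\left(-12 - 315\right)^{2} - 427881}{\left(140 + 10 \cdot 346\right) + 299977} = \frac{\left(-327\right)^{2} - 427881}{\left(140 + 3460\right) + 299977} = \frac{106929 - 427881}{3600 + 299977} = - \frac{320952}{303577}$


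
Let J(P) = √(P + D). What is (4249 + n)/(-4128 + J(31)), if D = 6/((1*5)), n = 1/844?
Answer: -18504570120/17977571149 - 3586157*√805/71910284596 ≈ -1.0307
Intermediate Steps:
n = 1/844 ≈ 0.0011848
D = 6/5 ≈ 1.2000
J(P) = √(6/5 + P) (J(P) = √(P + 6/5) = √(6/5 + P))
(4249 + n)/(-4128 + J(31)) = (4249 + 1/844)/(-4128 + √(30 + 25*31)/5) = 3586157/(844*(-4128 + √(30 + 775)/5)) = 3586157/(844*(-4128 + √805/5))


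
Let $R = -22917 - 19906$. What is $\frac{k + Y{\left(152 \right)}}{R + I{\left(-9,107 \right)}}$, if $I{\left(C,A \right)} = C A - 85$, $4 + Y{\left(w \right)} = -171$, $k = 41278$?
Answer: $- \frac{41103}{43871} \approx -0.93691$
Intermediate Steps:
$Y{\left(w \right)} = -175$ ($Y{\left(w \right)} = -4 - 171 = -175$)
$R = -42823$
$I{\left(C,A \right)} = -85 + A C$ ($I{\left(C,A \right)} = A C - 85 = -85 + A C$)
$\frac{k + Y{\left(152 \right)}}{R + I{\left(-9,107 \right)}} = \frac{41278 - 175}{-42823 + \left(-85 + 107 \left(-9\right)\right)} = \frac{41103}{-42823 - 1048} = \frac{41103}{-43871} = 41103 \left(- \frac{1}{43871}\right) = - \frac{41103}{43871}$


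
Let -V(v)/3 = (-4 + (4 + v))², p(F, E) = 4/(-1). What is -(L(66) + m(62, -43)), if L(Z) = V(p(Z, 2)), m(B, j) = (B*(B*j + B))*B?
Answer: 10009824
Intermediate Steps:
p(F, E) = -4 (p(F, E) = 4*(-1) = -4)
m(B, j) = B²*(B + B*j) (m(B, j) = (B*(B + B*j))*B = B²*(B + B*j))
V(v) = -3*v² (V(v) = -3*(-4 + (4 + v))² = -3*v²)
L(Z) = -48 (L(Z) = -3*(-4)² = -3*16 = -48)
-(L(66) + m(62, -43)) = -(-48 + 62³*(1 - 43)) = -(-48 + 238328*(-42)) = -(-48 - 10009776) = -1*(-10009824) = 10009824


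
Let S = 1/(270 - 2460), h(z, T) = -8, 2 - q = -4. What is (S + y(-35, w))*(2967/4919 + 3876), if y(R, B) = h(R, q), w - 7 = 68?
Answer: -111369380577/3590870 ≈ -31015.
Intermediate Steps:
q = 6 (q = 2 - 1*(-4) = 2 + 4 = 6)
w = 75 (w = 7 + 68 = 75)
y(R, B) = -8
S = -1/2190 (S = 1/(-2190) = -1/2190 ≈ -0.00045662)
(S + y(-35, w))*(2967/4919 + 3876) = (-1/2190 - 8)*(2967/4919 + 3876) = -17521*(2967*(1/4919) + 3876)/2190 = -17521*(2967/4919 + 3876)/2190 = -17521/2190*19069011/4919 = -111369380577/3590870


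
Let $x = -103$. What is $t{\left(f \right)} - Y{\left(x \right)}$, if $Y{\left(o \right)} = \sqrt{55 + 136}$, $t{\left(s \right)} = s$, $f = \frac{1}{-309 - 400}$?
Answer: $- \frac{1}{709} - \sqrt{191} \approx -13.822$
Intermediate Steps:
$f = - \frac{1}{709}$ ($f = \frac{1}{-709} = - \frac{1}{709} \approx -0.0014104$)
$Y{\left(o \right)} = \sqrt{191}$
$t{\left(f \right)} - Y{\left(x \right)} = - \frac{1}{709} - \sqrt{191}$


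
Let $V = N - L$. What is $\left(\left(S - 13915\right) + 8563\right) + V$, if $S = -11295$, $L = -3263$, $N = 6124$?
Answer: $-7260$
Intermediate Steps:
$V = 9387$ ($V = 6124 - -3263 = 6124 + 3263 = 9387$)
$\left(\left(S - 13915\right) + 8563\right) + V = \left(\left(-11295 - 13915\right) + 8563\right) + 9387 = \left(-25210 + 8563\right) + 9387 = -16647 + 9387 = -7260$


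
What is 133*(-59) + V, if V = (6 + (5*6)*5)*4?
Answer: -7223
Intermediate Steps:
V = 624 (V = (6 + 30*5)*4 = (6 + 150)*4 = 156*4 = 624)
133*(-59) + V = 133*(-59) + 624 = -7847 + 624 = -7223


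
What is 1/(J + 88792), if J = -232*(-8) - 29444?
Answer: 1/61204 ≈ 1.6339e-5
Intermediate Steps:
J = -27588 (J = 1856 - 29444 = -27588)
1/(J + 88792) = 1/(-27588 + 88792) = 1/61204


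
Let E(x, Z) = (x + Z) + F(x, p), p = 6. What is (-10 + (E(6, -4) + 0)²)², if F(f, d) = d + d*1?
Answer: 34596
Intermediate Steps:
F(f, d) = 2*d (F(f, d) = d + d = 2*d)
E(x, Z) = 12 + Z + x (E(x, Z) = (x + Z) + 2*6 = (Z + x) + 12 = 12 + Z + x)
(-10 + (E(6, -4) + 0)²)² = (-10 + ((12 - 4 + 6) + 0)²)² = (-10 + (14 + 0)²)² = (-10 + 14²)² = (-10 + 196)² = 186² = 34596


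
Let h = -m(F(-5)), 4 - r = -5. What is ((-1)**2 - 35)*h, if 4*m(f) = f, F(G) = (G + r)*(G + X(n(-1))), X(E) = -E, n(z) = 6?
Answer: -374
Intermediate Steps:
r = 9 (r = 4 - 1*(-5) = 4 + 5 = 9)
F(G) = (-6 + G)*(9 + G) (F(G) = (G + 9)*(G - 1*6) = (9 + G)*(G - 6) = (9 + G)*(-6 + G) = (-6 + G)*(9 + G))
m(f) = f/4
h = 11 (h = -(-54 + (-5)**2 + 3*(-5))/4 = -(-54 + 25 - 15)/4 = -(-44)/4 = -1*(-11) = 11)
((-1)**2 - 35)*h = ((-1)**2 - 35)*11 = (1 - 35)*11 = -34*11 = -374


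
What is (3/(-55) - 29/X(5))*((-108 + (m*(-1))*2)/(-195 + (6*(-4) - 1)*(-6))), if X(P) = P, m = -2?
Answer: -33488/2475 ≈ -13.531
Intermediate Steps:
(3/(-55) - 29/X(5))*((-108 + (m*(-1))*2)/(-195 + (6*(-4) - 1)*(-6))) = (3/(-55) - 29/5)*((-108 - 2*(-1)*2)/(-195 + (6*(-4) - 1)*(-6))) = (3*(-1/55) - 29*⅕)*((-108 + 2*2)/(-195 + (-24 - 1)*(-6))) = (-3/55 - 29/5)*((-108 + 4)/(-195 - 25*(-6))) = -(-33488)/(55*(-195 + 150)) = -(-33488)/(55*(-45)) = -(-33488)*(-1)/(55*45) = -322/55*104/45 = -33488/2475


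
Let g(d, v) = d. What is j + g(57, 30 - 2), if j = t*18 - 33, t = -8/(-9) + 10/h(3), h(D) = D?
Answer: 100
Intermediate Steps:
t = 38/9 (t = -8/(-9) + 10/3 = -8*(-⅑) + 10*(⅓) = 8/9 + 10/3 = 38/9 ≈ 4.2222)
j = 43 (j = (38/9)*18 - 33 = 76 - 33 = 43)
j + g(57, 30 - 2) = 43 + 57 = 100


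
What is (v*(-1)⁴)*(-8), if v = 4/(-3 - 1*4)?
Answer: 32/7 ≈ 4.5714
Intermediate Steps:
v = -4/7 (v = 4/(-3 - 4) = 4/(-7) = 4*(-⅐) = -4/7 ≈ -0.57143)
(v*(-1)⁴)*(-8) = -4/7*(-1)⁴*(-8) = -4/7*1*(-8) = -4/7*(-8) = 32/7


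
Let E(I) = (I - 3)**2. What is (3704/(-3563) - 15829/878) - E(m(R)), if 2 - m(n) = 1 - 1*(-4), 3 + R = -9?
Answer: -172270143/3128314 ≈ -55.068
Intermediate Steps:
R = -12 (R = -3 - 9 = -12)
m(n) = -3 (m(n) = 2 - (1 - 1*(-4)) = 2 - (1 + 4) = 2 - 1*5 = 2 - 5 = -3)
E(I) = (-3 + I)**2
(3704/(-3563) - 15829/878) - E(m(R)) = (3704/(-3563) - 15829/878) - (-3 - 3)**2 = (3704*(-1/3563) - 15829*1/878) - 1*(-6)**2 = (-3704/3563 - 15829/878) - 1*36 = -59650839/3128314 - 36 = -172270143/3128314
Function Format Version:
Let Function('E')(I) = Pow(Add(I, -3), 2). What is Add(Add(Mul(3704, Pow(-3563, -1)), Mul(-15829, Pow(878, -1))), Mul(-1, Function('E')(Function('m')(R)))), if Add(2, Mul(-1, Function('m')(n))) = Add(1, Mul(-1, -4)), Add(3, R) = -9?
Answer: Rational(-172270143, 3128314) ≈ -55.068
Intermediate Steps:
R = -12 (R = Add(-3, -9) = -12)
Function('m')(n) = -3 (Function('m')(n) = Add(2, Mul(-1, Add(1, Mul(-1, -4)))) = Add(2, Mul(-1, Add(1, 4))) = Add(2, Mul(-1, 5)) = Add(2, -5) = -3)
Function('E')(I) = Pow(Add(-3, I), 2)
Add(Add(Mul(3704, Pow(-3563, -1)), Mul(-15829, Pow(878, -1))), Mul(-1, Function('E')(Function('m')(R)))) = Add(Add(Mul(3704, Pow(-3563, -1)), Mul(-15829, Pow(878, -1))), Mul(-1, Pow(Add(-3, -3), 2))) = Add(Add(Mul(3704, Rational(-1, 3563)), Mul(-15829, Rational(1, 878))), Mul(-1, Pow(-6, 2))) = Add(Add(Rational(-3704, 3563), Rational(-15829, 878)), Mul(-1, 36)) = Add(Rational(-59650839, 3128314), -36) = Rational(-172270143, 3128314)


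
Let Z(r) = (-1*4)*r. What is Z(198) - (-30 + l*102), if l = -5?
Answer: -252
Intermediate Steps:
Z(r) = -4*r
Z(198) - (-30 + l*102) = -4*198 - (-30 - 5*102) = -792 - (-30 - 510) = -792 - 1*(-540) = -792 + 540 = -252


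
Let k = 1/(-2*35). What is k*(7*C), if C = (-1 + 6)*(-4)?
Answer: 2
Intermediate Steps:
C = -20 (C = 5*(-4) = -20)
k = -1/70 (k = -½*1/35 = -1/70 ≈ -0.014286)
k*(7*C) = -(-20)/10 = -1/70*(-140) = 2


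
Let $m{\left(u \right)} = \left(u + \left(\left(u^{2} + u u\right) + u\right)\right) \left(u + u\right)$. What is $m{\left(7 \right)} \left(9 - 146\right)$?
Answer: $-214816$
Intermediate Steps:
$m{\left(u \right)} = 2 u \left(2 u + 2 u^{2}\right)$ ($m{\left(u \right)} = \left(u + \left(\left(u^{2} + u^{2}\right) + u\right)\right) 2 u = \left(u + \left(2 u^{2} + u\right)\right) 2 u = \left(u + \left(u + 2 u^{2}\right)\right) 2 u = \left(2 u + 2 u^{2}\right) 2 u = 2 u \left(2 u + 2 u^{2}\right)$)
$m{\left(7 \right)} \left(9 - 146\right) = 4 \cdot 7^{2} \left(1 + 7\right) \left(9 - 146\right) = 4 \cdot 49 \cdot 8 \left(-137\right) = 1568 \left(-137\right) = -214816$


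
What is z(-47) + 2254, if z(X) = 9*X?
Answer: 1831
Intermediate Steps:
z(-47) + 2254 = 9*(-47) + 2254 = -423 + 2254 = 1831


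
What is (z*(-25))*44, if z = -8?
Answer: 8800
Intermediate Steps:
(z*(-25))*44 = -8*(-25)*44 = 200*44 = 8800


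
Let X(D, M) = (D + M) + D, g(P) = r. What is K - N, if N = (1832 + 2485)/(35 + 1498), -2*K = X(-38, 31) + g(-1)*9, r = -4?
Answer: 38513/1022 ≈ 37.684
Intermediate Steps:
g(P) = -4
X(D, M) = M + 2*D
K = 81/2 (K = -((31 + 2*(-38)) - 4*9)/2 = -((31 - 76) - 36)/2 = -(-45 - 36)/2 = -½*(-81) = 81/2 ≈ 40.500)
N = 1439/511 (N = 4317/1533 = 4317*(1/1533) = 1439/511 ≈ 2.8160)
K - N = 81/2 - 1*1439/511 = 81/2 - 1439/511 = 38513/1022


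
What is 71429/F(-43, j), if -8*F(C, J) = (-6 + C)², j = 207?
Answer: -571432/2401 ≈ -238.00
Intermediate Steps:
F(C, J) = -(-6 + C)²/8
71429/F(-43, j) = 71429/((-(-6 - 43)²/8)) = 71429/((-⅛*(-49)²)) = 71429/((-⅛*2401)) = 71429/(-2401/8) = 71429*(-8/2401) = -571432/2401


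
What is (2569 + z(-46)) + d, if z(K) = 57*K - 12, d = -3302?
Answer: -3367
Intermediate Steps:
z(K) = -12 + 57*K
(2569 + z(-46)) + d = (2569 + (-12 + 57*(-46))) - 3302 = (2569 + (-12 - 2622)) - 3302 = (2569 - 2634) - 3302 = -65 - 3302 = -3367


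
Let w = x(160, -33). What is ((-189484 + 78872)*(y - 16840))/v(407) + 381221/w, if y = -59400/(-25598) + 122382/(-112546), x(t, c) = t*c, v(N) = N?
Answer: 17402886956386569653/3802857310560 ≈ 4.5763e+6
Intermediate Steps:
x(t, c) = c*t
y = 888124491/720238127 (y = -59400*(-1/25598) + 122382*(-1/112546) = 29700/12799 - 61191/56273 = 888124491/720238127 ≈ 1.2331)
w = -5280 (w = -33*160 = -5280)
((-189484 + 78872)*(y - 16840))/v(407) + 381221/w = ((-189484 + 78872)*(888124491/720238127 - 16840))/407 + 381221/(-5280) = -110612*(-12127921934189/720238127)*(1/407) + 381221*(-1/5280) = (1341493700984513668/720238127)*(1/407) - 381221/5280 = 36256586513094964/7922619397 - 381221/5280 = 17402886956386569653/3802857310560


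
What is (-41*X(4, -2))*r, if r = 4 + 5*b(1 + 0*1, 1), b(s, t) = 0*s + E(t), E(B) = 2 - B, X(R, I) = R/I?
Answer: 738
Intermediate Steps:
b(s, t) = 2 - t (b(s, t) = 0*s + (2 - t) = 0 + (2 - t) = 2 - t)
r = 9 (r = 4 + 5*(2 - 1*1) = 4 + 5*(2 - 1) = 4 + 5*1 = 4 + 5 = 9)
(-41*X(4, -2))*r = -164/(-2)*9 = -164*(-1)/2*9 = -41*(-2)*9 = 82*9 = 738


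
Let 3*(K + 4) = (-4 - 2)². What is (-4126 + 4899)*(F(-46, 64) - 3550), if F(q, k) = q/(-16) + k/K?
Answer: -21885949/8 ≈ -2.7357e+6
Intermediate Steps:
K = 8 (K = -4 + (-4 - 2)²/3 = -4 + (⅓)*(-6)² = -4 + (⅓)*36 = -4 + 12 = 8)
F(q, k) = -q/16 + k/8 (F(q, k) = q/(-16) + k/8 = q*(-1/16) + k*(⅛) = -q/16 + k/8)
(-4126 + 4899)*(F(-46, 64) - 3550) = (-4126 + 4899)*((-1/16*(-46) + (⅛)*64) - 3550) = 773*((23/8 + 8) - 3550) = 773*(87/8 - 3550) = 773*(-28313/8) = -21885949/8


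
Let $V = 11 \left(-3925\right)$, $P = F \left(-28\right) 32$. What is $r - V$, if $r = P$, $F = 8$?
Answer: $36007$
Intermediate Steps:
$P = -7168$ ($P = 8 \left(-28\right) 32 = \left(-224\right) 32 = -7168$)
$r = -7168$
$V = -43175$
$r - V = -7168 - -43175 = -7168 + 43175 = 36007$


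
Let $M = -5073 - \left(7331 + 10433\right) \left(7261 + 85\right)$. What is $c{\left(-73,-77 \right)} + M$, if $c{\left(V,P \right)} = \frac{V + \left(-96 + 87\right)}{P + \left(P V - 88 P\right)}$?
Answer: $- \frac{803876408761}{6160} \approx -1.305 \cdot 10^{8}$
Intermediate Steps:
$M = -130499417$ ($M = -5073 - 17764 \cdot 7346 = -5073 - 130494344 = -130499417$)
$c{\left(V,P \right)} = \frac{-9 + V}{- 87 P + P V}$ ($c{\left(V,P \right)} = \frac{V - 9}{P + \left(- 88 P + P V\right)} = \frac{-9 + V}{- 87 P + P V}$)
$c{\left(-73,-77 \right)} + M = \frac{-9 - 73}{\left(-77\right) \left(-87 - 73\right)} - 130499417 = \left(- \frac{1}{77}\right) \frac{1}{-160} \left(-82\right) - 130499417 = \left(- \frac{1}{77}\right) \left(- \frac{1}{160}\right) \left(-82\right) - 130499417 = - \frac{41}{6160} - 130499417 = - \frac{803876408761}{6160}$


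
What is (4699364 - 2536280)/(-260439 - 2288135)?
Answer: -154506/182041 ≈ -0.84874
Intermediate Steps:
(4699364 - 2536280)/(-260439 - 2288135) = 2163084/(-2548574) = 2163084*(-1/2548574) = -154506/182041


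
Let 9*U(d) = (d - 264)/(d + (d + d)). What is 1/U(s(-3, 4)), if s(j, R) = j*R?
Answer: 27/23 ≈ 1.1739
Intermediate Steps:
s(j, R) = R*j
U(d) = (-264 + d)/(27*d) (U(d) = ((d - 264)/(d + (d + d)))/9 = ((-264 + d)/(d + 2*d))/9 = ((-264 + d)/((3*d)))/9 = ((-264 + d)*(1/(3*d)))/9 = ((-264 + d)/(3*d))/9 = (-264 + d)/(27*d))
1/U(s(-3, 4)) = 1/((-264 + 4*(-3))/(27*((4*(-3))))) = 1/((1/27)*(-264 - 12)/(-12)) = 1/((1/27)*(-1/12)*(-276)) = 1/(23/27) = 27/23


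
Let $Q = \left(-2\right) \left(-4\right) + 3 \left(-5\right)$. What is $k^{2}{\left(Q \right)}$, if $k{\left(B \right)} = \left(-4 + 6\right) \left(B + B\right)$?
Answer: $784$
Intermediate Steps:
$Q = -7$ ($Q = 8 - 15 = -7$)
$k{\left(B \right)} = 4 B$ ($k{\left(B \right)} = 2 \cdot 2 B = 4 B$)
$k^{2}{\left(Q \right)} = \left(4 \left(-7\right)\right)^{2} = \left(-28\right)^{2} = 784$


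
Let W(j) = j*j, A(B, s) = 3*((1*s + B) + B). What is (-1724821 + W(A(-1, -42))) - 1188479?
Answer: -2895876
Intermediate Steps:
A(B, s) = 3*s + 6*B (A(B, s) = 3*((s + B) + B) = 3*((B + s) + B) = 3*(s + 2*B) = 3*s + 6*B)
W(j) = j²
(-1724821 + W(A(-1, -42))) - 1188479 = (-1724821 + (3*(-42) + 6*(-1))²) - 1188479 = (-1724821 + (-126 - 6)²) - 1188479 = (-1724821 + (-132)²) - 1188479 = (-1724821 + 17424) - 1188479 = -1707397 - 1188479 = -2895876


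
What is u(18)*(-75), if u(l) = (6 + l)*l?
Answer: -32400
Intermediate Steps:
u(l) = l*(6 + l)
u(18)*(-75) = (18*(6 + 18))*(-75) = (18*24)*(-75) = 432*(-75) = -32400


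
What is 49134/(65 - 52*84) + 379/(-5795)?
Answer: -286362367/24935885 ≈ -11.484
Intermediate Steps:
49134/(65 - 52*84) + 379/(-5795) = 49134/(65 - 4368) + 379*(-1/5795) = 49134/(-4303) - 379/5795 = 49134*(-1/4303) - 379/5795 = -49134/4303 - 379/5795 = -286362367/24935885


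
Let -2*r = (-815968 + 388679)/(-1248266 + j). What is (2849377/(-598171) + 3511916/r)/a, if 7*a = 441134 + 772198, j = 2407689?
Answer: 4871259573411367103/44302545308457444 ≈ 109.95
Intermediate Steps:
r = 427289/2318846 (r = -(-815968 + 388679)/(2*(-1248266 + 2407689)) = -(-427289)/(2*1159423) = -½*(-427289/1159423) = 427289/2318846 ≈ 0.18427)
a = 1213332/7 (a = (441134 + 772198)/7 = (⅐)*1213332 = 1213332/7 ≈ 1.7333e+5)
(2849377/(-598171) + 3511916/r)/a = (2849377/(-598171) + 3511916/(427289/2318846))/(1213332/7) = (2849377*(-1/598171) + 3511916*(2318846/427289))*(7/1213332) = (-2849377/598171 + 8143592368936/427289)*(7/1213332) = (4871259573411367103/255591888419)*(7/1213332) = 4871259573411367103/44302545308457444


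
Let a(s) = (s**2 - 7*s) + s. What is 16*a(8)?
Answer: 256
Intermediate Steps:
a(s) = s**2 - 6*s
16*a(8) = 16*(8*(-6 + 8)) = 16*(8*2) = 16*16 = 256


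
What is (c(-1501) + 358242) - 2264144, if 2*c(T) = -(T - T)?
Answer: -1905902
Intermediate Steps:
c(T) = 0 (c(T) = (-(T - T))/2 = (-1*0)/2 = (½)*0 = 0)
(c(-1501) + 358242) - 2264144 = (0 + 358242) - 2264144 = 358242 - 2264144 = -1905902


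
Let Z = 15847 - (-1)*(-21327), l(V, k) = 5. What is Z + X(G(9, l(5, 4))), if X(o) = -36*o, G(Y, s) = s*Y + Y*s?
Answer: -8720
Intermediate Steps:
G(Y, s) = 2*Y*s (G(Y, s) = Y*s + Y*s = 2*Y*s)
Z = -5480 (Z = 15847 - 1*21327 = 15847 - 21327 = -5480)
Z + X(G(9, l(5, 4))) = -5480 - 72*9*5 = -5480 - 36*90 = -5480 - 3240 = -8720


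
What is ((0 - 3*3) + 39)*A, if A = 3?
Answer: 90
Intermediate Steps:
((0 - 3*3) + 39)*A = ((0 - 3*3) + 39)*3 = ((0 - 1*9) + 39)*3 = ((0 - 9) + 39)*3 = (-9 + 39)*3 = 30*3 = 90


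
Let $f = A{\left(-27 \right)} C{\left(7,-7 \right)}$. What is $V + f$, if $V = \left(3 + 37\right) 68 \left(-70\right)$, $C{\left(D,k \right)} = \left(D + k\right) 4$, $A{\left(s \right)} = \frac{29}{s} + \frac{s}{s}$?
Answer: $-190400$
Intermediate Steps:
$A{\left(s \right)} = 1 + \frac{29}{s}$ ($A{\left(s \right)} = \frac{29}{s} + 1 = 1 + \frac{29}{s}$)
$C{\left(D,k \right)} = 4 D + 4 k$
$V = -190400$ ($V = 40 \cdot 68 \left(-70\right) = 2720 \left(-70\right) = -190400$)
$f = 0$ ($f = \frac{29 - 27}{-27} \left(4 \cdot 7 + 4 \left(-7\right)\right) = \left(- \frac{1}{27}\right) 2 \left(28 - 28\right) = \left(- \frac{2}{27}\right) 0 = 0$)
$V + f = -190400 + 0 = -190400$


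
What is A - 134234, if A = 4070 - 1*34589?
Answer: -164753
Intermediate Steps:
A = -30519 (A = 4070 - 34589 = -30519)
A - 134234 = -30519 - 134234 = -164753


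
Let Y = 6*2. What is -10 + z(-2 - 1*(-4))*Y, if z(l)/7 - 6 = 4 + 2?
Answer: 998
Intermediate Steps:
Y = 12
z(l) = 84 (z(l) = 42 + 7*(4 + 2) = 42 + 7*6 = 42 + 42 = 84)
-10 + z(-2 - 1*(-4))*Y = -10 + 84*12 = -10 + 1008 = 998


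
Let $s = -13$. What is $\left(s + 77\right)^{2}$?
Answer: $4096$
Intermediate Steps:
$\left(s + 77\right)^{2} = \left(-13 + 77\right)^{2} = 64^{2} = 4096$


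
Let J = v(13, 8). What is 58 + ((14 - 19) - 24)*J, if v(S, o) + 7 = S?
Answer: -116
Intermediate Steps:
v(S, o) = -7 + S
J = 6 (J = -7 + 13 = 6)
58 + ((14 - 19) - 24)*J = 58 + ((14 - 19) - 24)*6 = 58 + (-5 - 24)*6 = 58 - 29*6 = 58 - 174 = -116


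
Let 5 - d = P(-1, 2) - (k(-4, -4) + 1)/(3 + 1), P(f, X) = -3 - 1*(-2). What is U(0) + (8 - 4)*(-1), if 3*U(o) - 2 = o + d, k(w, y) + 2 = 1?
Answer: -4/3 ≈ -1.3333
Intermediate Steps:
k(w, y) = -1 (k(w, y) = -2 + 1 = -1)
P(f, X) = -1 (P(f, X) = -3 + 2 = -1)
d = 6 (d = 5 - (-1 - (-1 + 1)/(3 + 1)) = 5 - (-1 - 0/4) = 5 - (-1 - 1*0) = 5 - (-1 + 0) = 5 - 1*(-1) = 5 + 1 = 6)
U(o) = 8/3 + o/3 (U(o) = ⅔ + (o + 6)/3 = ⅔ + (6 + o)/3 = ⅔ + (2 + o/3) = 8/3 + o/3)
U(0) + (8 - 4)*(-1) = (8/3 + (⅓)*0) + (8 - 4)*(-1) = (8/3 + 0) + 4*(-1) = 8/3 - 4 = -4/3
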